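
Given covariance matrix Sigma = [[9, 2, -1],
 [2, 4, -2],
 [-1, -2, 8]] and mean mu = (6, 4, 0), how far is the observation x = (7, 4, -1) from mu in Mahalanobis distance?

Step 1 — centre the observation: (x - mu) = (1, 0, -1).

Step 2 — invert Sigma (cofactor / det for 3×3, or solve directly):
  Sigma^{-1} = [[0.125, -0.0625, 0],
 [-0.0625, 0.317, 0.0714],
 [0, 0.0714, 0.1429]].

Step 3 — form the quadratic (x - mu)^T · Sigma^{-1} · (x - mu):
  Sigma^{-1} · (x - mu) = (0.125, -0.1339, -0.1429).
  (x - mu)^T · [Sigma^{-1} · (x - mu)] = (1)·(0.125) + (0)·(-0.1339) + (-1)·(-0.1429) = 0.2679.

Step 4 — take square root: d = √(0.2679) ≈ 0.5175.

d(x, mu) = √(0.2679) ≈ 0.5175


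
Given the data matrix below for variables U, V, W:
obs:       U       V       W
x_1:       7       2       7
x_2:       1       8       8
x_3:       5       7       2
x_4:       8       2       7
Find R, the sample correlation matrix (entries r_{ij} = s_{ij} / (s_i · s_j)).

Step 1 — column means:
  mean(U) = (7 + 1 + 5 + 8) / 4 = 21/4 = 5.25
  mean(V) = (2 + 8 + 7 + 2) / 4 = 19/4 = 4.75
  mean(W) = (7 + 8 + 2 + 7) / 4 = 24/4 = 6

Step 2 — sample variances and covariances s[i,j] = (1/(n-1)) · Σ_k (x_{k,i} - mean_i) · (x_{k,j} - mean_j), with n-1 = 3:
  s[U,U] = ((1.75)·(1.75) + (-4.25)·(-4.25) + (-0.25)·(-0.25) + (2.75)·(2.75)) / 3 = 28.75/3 = 9.5833
  s[U,V] = ((1.75)·(-2.75) + (-4.25)·(3.25) + (-0.25)·(2.25) + (2.75)·(-2.75)) / 3 = -26.75/3 = -8.9167
  s[U,W] = ((1.75)·(1) + (-4.25)·(2) + (-0.25)·(-4) + (2.75)·(1)) / 3 = -3/3 = -1
  s[V,V] = ((-2.75)·(-2.75) + (3.25)·(3.25) + (2.25)·(2.25) + (-2.75)·(-2.75)) / 3 = 30.75/3 = 10.25
  s[V,W] = ((-2.75)·(1) + (3.25)·(2) + (2.25)·(-4) + (-2.75)·(1)) / 3 = -8/3 = -2.6667
  s[W,W] = ((1)·(1) + (2)·(2) + (-4)·(-4) + (1)·(1)) / 3 = 22/3 = 7.3333
  Sample standard deviations s_i = √(s[i,i]):
  s(U) = √(9.5833) = 3.0957
  s(V) = √(10.25) = 3.2016
  s(W) = √(7.3333) = 2.708

Step 3 — r_{ij} = s_{ij} / (s_i · s_j):
  r[U,U] = 1 (diagonal).
  r[U,V] = -8.9167 / (3.0957 · 3.2016) = -8.9167 / 9.9111 = -0.8997
  r[U,W] = -1 / (3.0957 · 2.708) = -1 / 8.3832 = -0.1193
  r[V,V] = 1 (diagonal).
  r[V,W] = -2.6667 / (3.2016 · 2.708) = -2.6667 / 8.6699 = -0.3076
  r[W,W] = 1 (diagonal).

R is symmetric with unit diagonal. Assembling:

R = [[1, -0.8997, -0.1193],
 [-0.8997, 1, -0.3076],
 [-0.1193, -0.3076, 1]]


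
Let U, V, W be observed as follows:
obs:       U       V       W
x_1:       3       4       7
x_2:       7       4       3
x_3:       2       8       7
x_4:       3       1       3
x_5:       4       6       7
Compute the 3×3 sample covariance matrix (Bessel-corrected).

Step 1 — column means:
  mean(U) = (3 + 7 + 2 + 3 + 4) / 5 = 19/5 = 3.8
  mean(V) = (4 + 4 + 8 + 1 + 6) / 5 = 23/5 = 4.6
  mean(W) = (7 + 3 + 7 + 3 + 7) / 5 = 27/5 = 5.4

Step 2 — sample covariance S[i,j] = (1/(n-1)) · Σ_k (x_{k,i} - mean_i) · (x_{k,j} - mean_j), with n-1 = 4.
  S[U,U] = ((-0.8)·(-0.8) + (3.2)·(3.2) + (-1.8)·(-1.8) + (-0.8)·(-0.8) + (0.2)·(0.2)) / 4 = 14.8/4 = 3.7
  S[U,V] = ((-0.8)·(-0.6) + (3.2)·(-0.6) + (-1.8)·(3.4) + (-0.8)·(-3.6) + (0.2)·(1.4)) / 4 = -4.4/4 = -1.1
  S[U,W] = ((-0.8)·(1.6) + (3.2)·(-2.4) + (-1.8)·(1.6) + (-0.8)·(-2.4) + (0.2)·(1.6)) / 4 = -9.6/4 = -2.4
  S[V,V] = ((-0.6)·(-0.6) + (-0.6)·(-0.6) + (3.4)·(3.4) + (-3.6)·(-3.6) + (1.4)·(1.4)) / 4 = 27.2/4 = 6.8
  S[V,W] = ((-0.6)·(1.6) + (-0.6)·(-2.4) + (3.4)·(1.6) + (-3.6)·(-2.4) + (1.4)·(1.6)) / 4 = 16.8/4 = 4.2
  S[W,W] = ((1.6)·(1.6) + (-2.4)·(-2.4) + (1.6)·(1.6) + (-2.4)·(-2.4) + (1.6)·(1.6)) / 4 = 19.2/4 = 4.8

S is symmetric (S[j,i] = S[i,j]). Assembling:

S = [[3.7, -1.1, -2.4],
 [-1.1, 6.8, 4.2],
 [-2.4, 4.2, 4.8]]


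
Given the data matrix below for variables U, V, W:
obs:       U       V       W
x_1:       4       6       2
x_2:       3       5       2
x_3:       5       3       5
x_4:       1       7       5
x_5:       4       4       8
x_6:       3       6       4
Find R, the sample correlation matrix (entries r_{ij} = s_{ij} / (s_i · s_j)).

Step 1 — column means:
  mean(U) = (4 + 3 + 5 + 1 + 4 + 3) / 6 = 20/6 = 3.3333
  mean(V) = (6 + 5 + 3 + 7 + 4 + 6) / 6 = 31/6 = 5.1667
  mean(W) = (2 + 2 + 5 + 5 + 8 + 4) / 6 = 26/6 = 4.3333

Step 2 — sample variances and covariances s[i,j] = (1/(n-1)) · Σ_k (x_{k,i} - mean_i) · (x_{k,j} - mean_j), with n-1 = 5:
  s[U,U] = ((0.6667)·(0.6667) + (-0.3333)·(-0.3333) + (1.6667)·(1.6667) + (-2.3333)·(-2.3333) + (0.6667)·(0.6667) + (-0.3333)·(-0.3333)) / 5 = 9.3333/5 = 1.8667
  s[U,V] = ((0.6667)·(0.8333) + (-0.3333)·(-0.1667) + (1.6667)·(-2.1667) + (-2.3333)·(1.8333) + (0.6667)·(-1.1667) + (-0.3333)·(0.8333)) / 5 = -8.3333/5 = -1.6667
  s[U,W] = ((0.6667)·(-2.3333) + (-0.3333)·(-2.3333) + (1.6667)·(0.6667) + (-2.3333)·(0.6667) + (0.6667)·(3.6667) + (-0.3333)·(-0.3333)) / 5 = 1.3333/5 = 0.2667
  s[V,V] = ((0.8333)·(0.8333) + (-0.1667)·(-0.1667) + (-2.1667)·(-2.1667) + (1.8333)·(1.8333) + (-1.1667)·(-1.1667) + (0.8333)·(0.8333)) / 5 = 10.8333/5 = 2.1667
  s[V,W] = ((0.8333)·(-2.3333) + (-0.1667)·(-2.3333) + (-2.1667)·(0.6667) + (1.8333)·(0.6667) + (-1.1667)·(3.6667) + (0.8333)·(-0.3333)) / 5 = -6.3333/5 = -1.2667
  s[W,W] = ((-2.3333)·(-2.3333) + (-2.3333)·(-2.3333) + (0.6667)·(0.6667) + (0.6667)·(0.6667) + (3.6667)·(3.6667) + (-0.3333)·(-0.3333)) / 5 = 25.3333/5 = 5.0667
  Sample standard deviations s_i = √(s[i,i]):
  s(U) = √(1.8667) = 1.3663
  s(V) = √(2.1667) = 1.472
  s(W) = √(5.0667) = 2.2509

Step 3 — r_{ij} = s_{ij} / (s_i · s_j):
  r[U,U] = 1 (diagonal).
  r[U,V] = -1.6667 / (1.3663 · 1.472) = -1.6667 / 2.0111 = -0.8287
  r[U,W] = 0.2667 / (1.3663 · 2.2509) = 0.2667 / 3.0754 = 0.0867
  r[V,V] = 1 (diagonal).
  r[V,W] = -1.2667 / (1.472 · 2.2509) = -1.2667 / 3.3133 = -0.3823
  r[W,W] = 1 (diagonal).

R is symmetric with unit diagonal. Assembling:

R = [[1, -0.8287, 0.0867],
 [-0.8287, 1, -0.3823],
 [0.0867, -0.3823, 1]]


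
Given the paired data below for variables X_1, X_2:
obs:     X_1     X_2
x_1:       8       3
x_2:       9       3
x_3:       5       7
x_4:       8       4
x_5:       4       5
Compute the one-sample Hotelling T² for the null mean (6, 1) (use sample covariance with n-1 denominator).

Step 1 — sample mean vector:
  mean(X_1) = (8 + 9 + 5 + 8 + 4) / 5 = 34/5 = 6.8
  mean(X_2) = (3 + 3 + 7 + 4 + 5) / 5 = 22/5 = 4.4
  x̄ = (6.8, 4.4),  deviation x̄ - mu_0 = (6.8, 4.4) - (6, 1) = (0.8, 3.4).

Step 2 — sample covariance matrix, S[i,j] = (1/(n-1)) · Σ_k (x_{k,i} - mean_i) · (x_{k,j} - mean_j), divisor n-1 = 4:
  S[X_1,X_1] = ((1.2)·(1.2) + (2.2)·(2.2) + (-1.8)·(-1.8) + (1.2)·(1.2) + (-2.8)·(-2.8)) / 4 = 18.8/4 = 4.7
  S[X_1,X_2] = ((1.2)·(-1.4) + (2.2)·(-1.4) + (-1.8)·(2.6) + (1.2)·(-0.4) + (-2.8)·(0.6)) / 4 = -11.6/4 = -2.9
  S[X_2,X_2] = ((-1.4)·(-1.4) + (-1.4)·(-1.4) + (2.6)·(2.6) + (-0.4)·(-0.4) + (0.6)·(0.6)) / 4 = 11.2/4 = 2.8
  S = [[4.7, -2.9],
 [-2.9, 2.8]].

Step 3 — invert S. det(S) = 4.7·2.8 - (-2.9)² = 4.75.
  S^{-1} = (1/det) · [[d, -b], [-b, a]] = [[0.5895, 0.6105],
 [0.6105, 0.9895]].

Step 4 — quadratic form (x̄ - mu_0)^T · S^{-1} · (x̄ - mu_0):
  S^{-1} · (x̄ - mu_0) = (2.5474, 3.8526),
  (x̄ - mu_0)^T · [...] = (0.8)·(2.5474) + (3.4)·(3.8526) = 15.1368.

Step 5 — scale by n: T² = 5 · 15.1368 = 75.6842.

T² ≈ 75.6842


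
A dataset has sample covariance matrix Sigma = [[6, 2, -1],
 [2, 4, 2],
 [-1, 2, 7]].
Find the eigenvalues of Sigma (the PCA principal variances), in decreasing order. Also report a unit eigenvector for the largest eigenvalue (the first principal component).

Step 1 — characteristic polynomial p(λ) = det(λI - Sigma) = λ³ - tr·λ² + c_1·λ - det, where tr = trace, c_1 = sum of the principal 2×2 minors, det = det(Sigma):
  tr = 6 + 4 + 7 = 17,
  c_1 = (6·4 - (2)²) + (6·7 - (-1)²) + (4·7 - (2)²) = 20 + 41 + 24 = 85,
  det = 6·(4·7 - (2)²) - (2)·((2)·7 - (2)·(-1)) + (-1)·((2)·(2) - 4·(-1)) = 6·(24) - (2)·(16) + (-1)·(8) = 104.
  So p(λ) = λ³ - 17λ² + 85λ - 104.
Step 2 — look for an integer root (rational root theorem: any rational root is an integer divisor of 104). Testing λ = 8:
  p(8) = 512 - 1088 + 680 - 104 = 0  ✓
  Dividing out (λ - 8): p(λ) = (λ - 8)(λ² - 9λ + 13).
Step 3 — remaining eigenvalues from the quadratic λ² - 9λ + 13 = 0:
  Δ = 9² - 4·13 = 81 - 52 = 29,  λ = (9 ± √29)/2 = (9 ± 5.3852)/2 ≈ 7.1926 or 1.8074.
  Sorted: λ_1 = 8,  λ_2 = 7.1926,  λ_3 = 1.8074  (check: sum = 17 = tr ✓).

Step 4 — unit eigenvector for λ_1 = 8: v spans the null space of (Sigma - λ_1 I), whose rows are
  r_1 = (-2, 2, -1),  r_2 = (2, -4, 2),  r_3 = (-1, 2, -1).
  v is orthogonal to every row, so take v ∝ r_1 × r_2 = ((2)·(2) - (-1)·(-4), (-1)·(2) - (-2)·(2), (-2)·(-4) - (2)·(2)) = (0, 2, 4).
  Rescale (divide by 2): u = (0, 1, 2).
  ||u|| = √((0)² + (1)² + (2)²) = √(5) ≈ 2.2361,  v_1 = u/||u|| ≈ (0, 0.4472, 0.8944) (||v_1|| = 1).

λ_1 = 8,  λ_2 = 7.1926,  λ_3 = 1.8074;  v_1 ≈ (0, 0.4472, 0.8944)


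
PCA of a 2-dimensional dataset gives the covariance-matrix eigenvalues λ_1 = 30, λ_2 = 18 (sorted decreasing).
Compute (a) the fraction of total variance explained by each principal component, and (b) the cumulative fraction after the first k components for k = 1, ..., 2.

Step 1 — total variance = trace(Sigma) = Σ λ_i = 30 + 18 = 48.

Step 2 — fraction explained by component i = λ_i / Σ λ:
  PC1: 30/48 = 0.625
  PC2: 18/48 = 0.375

Step 3 — cumulative fraction after k components = (λ_1 + ... + λ_k) / Σ λ:
  k = 1: 30/48 = 0.625
  k = 2: (30 + 18)/48 = 48/48 = 1

Summary (fraction, with percent):

explained: PC1 0.625 (62.5%), PC2 0.375 (37.5%);  cumulative: 0.625, 1


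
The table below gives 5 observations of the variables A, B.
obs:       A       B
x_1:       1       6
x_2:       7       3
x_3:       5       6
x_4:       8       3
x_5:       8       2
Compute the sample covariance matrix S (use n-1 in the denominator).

Step 1 — column means:
  mean(A) = (1 + 7 + 5 + 8 + 8) / 5 = 29/5 = 5.8
  mean(B) = (6 + 3 + 6 + 3 + 2) / 5 = 20/5 = 4

Step 2 — sample covariance S[i,j] = (1/(n-1)) · Σ_k (x_{k,i} - mean_i) · (x_{k,j} - mean_j), with n-1 = 4.
  S[A,A] = ((-4.8)·(-4.8) + (1.2)·(1.2) + (-0.8)·(-0.8) + (2.2)·(2.2) + (2.2)·(2.2)) / 4 = 34.8/4 = 8.7
  S[A,B] = ((-4.8)·(2) + (1.2)·(-1) + (-0.8)·(2) + (2.2)·(-1) + (2.2)·(-2)) / 4 = -19/4 = -4.75
  S[B,B] = ((2)·(2) + (-1)·(-1) + (2)·(2) + (-1)·(-1) + (-2)·(-2)) / 4 = 14/4 = 3.5

S is symmetric (S[j,i] = S[i,j]). Assembling:

S = [[8.7, -4.75],
 [-4.75, 3.5]]


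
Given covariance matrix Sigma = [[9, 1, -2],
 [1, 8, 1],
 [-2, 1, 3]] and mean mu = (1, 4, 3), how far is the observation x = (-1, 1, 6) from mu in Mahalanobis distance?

Step 1 — centre the observation: (x - mu) = (-2, -3, 3).

Step 2 — invert Sigma (cofactor / det for 3×3, or solve directly):
  Sigma^{-1} = [[0.1369, -0.0298, 0.1012],
 [-0.0298, 0.1369, -0.0655],
 [0.1012, -0.0655, 0.4226]].

Step 3 — form the quadratic (x - mu)^T · Sigma^{-1} · (x - mu):
  Sigma^{-1} · (x - mu) = (0.119, -0.5476, 1.2619).
  (x - mu)^T · [Sigma^{-1} · (x - mu)] = (-2)·(0.119) + (-3)·(-0.5476) + (3)·(1.2619) = 5.1905.

Step 4 — take square root: d = √(5.1905) ≈ 2.2783.

d(x, mu) = √(5.1905) ≈ 2.2783


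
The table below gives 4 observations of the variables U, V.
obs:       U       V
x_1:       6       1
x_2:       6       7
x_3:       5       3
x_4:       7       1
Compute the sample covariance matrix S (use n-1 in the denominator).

Step 1 — column means:
  mean(U) = (6 + 6 + 5 + 7) / 4 = 24/4 = 6
  mean(V) = (1 + 7 + 3 + 1) / 4 = 12/4 = 3

Step 2 — sample covariance S[i,j] = (1/(n-1)) · Σ_k (x_{k,i} - mean_i) · (x_{k,j} - mean_j), with n-1 = 3.
  S[U,U] = ((0)·(0) + (0)·(0) + (-1)·(-1) + (1)·(1)) / 3 = 2/3 = 0.6667
  S[U,V] = ((0)·(-2) + (0)·(4) + (-1)·(0) + (1)·(-2)) / 3 = -2/3 = -0.6667
  S[V,V] = ((-2)·(-2) + (4)·(4) + (0)·(0) + (-2)·(-2)) / 3 = 24/3 = 8

S is symmetric (S[j,i] = S[i,j]). Assembling:

S = [[0.6667, -0.6667],
 [-0.6667, 8]]


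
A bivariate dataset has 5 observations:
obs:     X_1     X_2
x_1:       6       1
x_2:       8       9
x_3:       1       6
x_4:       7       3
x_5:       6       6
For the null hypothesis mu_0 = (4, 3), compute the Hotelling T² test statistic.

Step 1 — sample mean vector:
  mean(X_1) = (6 + 8 + 1 + 7 + 6) / 5 = 28/5 = 5.6
  mean(X_2) = (1 + 9 + 6 + 3 + 6) / 5 = 25/5 = 5
  x̄ = (5.6, 5),  deviation x̄ - mu_0 = (5.6, 5) - (4, 3) = (1.6, 2).

Step 2 — sample covariance matrix, S[i,j] = (1/(n-1)) · Σ_k (x_{k,i} - mean_i) · (x_{k,j} - mean_j), divisor n-1 = 4:
  S[X_1,X_1] = ((0.4)·(0.4) + (2.4)·(2.4) + (-4.6)·(-4.6) + (1.4)·(1.4) + (0.4)·(0.4)) / 4 = 29.2/4 = 7.3
  S[X_1,X_2] = ((0.4)·(-4) + (2.4)·(4) + (-4.6)·(1) + (1.4)·(-2) + (0.4)·(1)) / 4 = 1/4 = 0.25
  S[X_2,X_2] = ((-4)·(-4) + (4)·(4) + (1)·(1) + (-2)·(-2) + (1)·(1)) / 4 = 38/4 = 9.5
  S = [[7.3, 0.25],
 [0.25, 9.5]].

Step 3 — invert S. det(S) = 7.3·9.5 - (0.25)² = 69.2875.
  S^{-1} = (1/det) · [[d, -b], [-b, a]] = [[0.1371, -0.0036],
 [-0.0036, 0.1054]].

Step 4 — quadratic form (x̄ - mu_0)^T · S^{-1} · (x̄ - mu_0):
  S^{-1} · (x̄ - mu_0) = (0.2122, 0.2049),
  (x̄ - mu_0)^T · [...] = (1.6)·(0.2122) + (2)·(0.2049) = 0.7493.

Step 5 — scale by n: T² = 5 · 0.7493 = 3.7467.

T² ≈ 3.7467


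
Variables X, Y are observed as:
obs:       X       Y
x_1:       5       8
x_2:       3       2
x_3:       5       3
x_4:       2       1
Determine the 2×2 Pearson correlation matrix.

Step 1 — column means:
  mean(X) = (5 + 3 + 5 + 2) / 4 = 15/4 = 3.75
  mean(Y) = (8 + 2 + 3 + 1) / 4 = 14/4 = 3.5

Step 2 — sample variances and covariances s[i,j] = (1/(n-1)) · Σ_k (x_{k,i} - mean_i) · (x_{k,j} - mean_j), with n-1 = 3:
  s[X,X] = ((1.25)·(1.25) + (-0.75)·(-0.75) + (1.25)·(1.25) + (-1.75)·(-1.75)) / 3 = 6.75/3 = 2.25
  s[X,Y] = ((1.25)·(4.5) + (-0.75)·(-1.5) + (1.25)·(-0.5) + (-1.75)·(-2.5)) / 3 = 10.5/3 = 3.5
  s[Y,Y] = ((4.5)·(4.5) + (-1.5)·(-1.5) + (-0.5)·(-0.5) + (-2.5)·(-2.5)) / 3 = 29/3 = 9.6667
  Sample standard deviations s_i = √(s[i,i]):
  s(X) = √(2.25) = 1.5
  s(Y) = √(9.6667) = 3.1091

Step 3 — r_{ij} = s_{ij} / (s_i · s_j):
  r[X,X] = 1 (diagonal).
  r[X,Y] = 3.5 / (1.5 · 3.1091) = 3.5 / 4.6637 = 0.7505
  r[Y,Y] = 1 (diagonal).

R is symmetric with unit diagonal. Assembling:

R = [[1, 0.7505],
 [0.7505, 1]]


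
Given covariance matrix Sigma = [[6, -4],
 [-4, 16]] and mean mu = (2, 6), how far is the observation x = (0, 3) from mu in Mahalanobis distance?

Step 1 — centre the observation: (x - mu) = (-2, -3).

Step 2 — invert Sigma. det(Sigma) = 6·16 - (-4)² = 80.
  Sigma^{-1} = (1/det) · [[d, -b], [-b, a]] = [[0.2, 0.05],
 [0.05, 0.075]].

Step 3 — form the quadratic (x - mu)^T · Sigma^{-1} · (x - mu):
  Sigma^{-1} · (x - mu) = (-0.55, -0.325).
  (x - mu)^T · [Sigma^{-1} · (x - mu)] = (-2)·(-0.55) + (-3)·(-0.325) = 2.075.

Step 4 — take square root: d = √(2.075) ≈ 1.4405.

d(x, mu) = √(2.075) ≈ 1.4405


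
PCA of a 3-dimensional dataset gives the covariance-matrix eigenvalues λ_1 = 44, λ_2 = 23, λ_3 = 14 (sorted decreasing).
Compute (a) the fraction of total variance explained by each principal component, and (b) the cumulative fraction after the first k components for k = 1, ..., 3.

Step 1 — total variance = trace(Sigma) = Σ λ_i = 44 + 23 + 14 = 81.

Step 2 — fraction explained by component i = λ_i / Σ λ:
  PC1: 44/81 = 0.5432
  PC2: 23/81 = 0.284
  PC3: 14/81 = 0.1728

Step 3 — cumulative fraction after k components = (λ_1 + ... + λ_k) / Σ λ:
  k = 1: 44/81 = 0.5432
  k = 2: (44 + 23)/81 = 67/81 = 0.8272
  k = 3: (44 + 23 + 14)/81 = 81/81 = 1

Summary (fraction, with percent):

explained: PC1 0.5432 (54.32%), PC2 0.284 (28.4%), PC3 0.1728 (17.28%);  cumulative: 0.5432, 0.8272, 1


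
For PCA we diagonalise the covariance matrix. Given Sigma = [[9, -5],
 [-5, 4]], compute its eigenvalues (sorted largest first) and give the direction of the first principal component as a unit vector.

Step 1 — characteristic polynomial of 2×2 Sigma:
  det(Sigma - λI) = λ² - trace · λ + det = 0.
  trace = 9 + 4 = 13, det = 9·4 - (-5)² = 11.
Step 2 — discriminant:
  Δ = trace² - 4·det = 169 - 44 = 125.
Step 3 — eigenvalues:
  λ = (trace ± √Δ)/2 = (13 ± 11.1803)/2,
  λ_1 = 12.0902,  λ_2 = 0.9098.

Step 4 — unit eigenvector for λ_1: solve (Sigma - λ_1 I)v = 0. First row:
  (9 - 12.0902)·v_x + (-5)·v_y = 0, i.e. (-3.0902)·v_x + (-5)·v_y = 0,
  so v ∝ (b, λ_1 - a) = (-5, 3.0902); multiply by -1 so the first entry is positive: u = (5, -3.0902).
  ||u|| = √((5)² + (-3.0902)²) = √(34.5492) ≈ 5.8779,
  v_1 = u/||u|| ≈ (0.8507, -0.5257) (||v_1|| = 1).

λ_1 = 12.0902,  λ_2 = 0.9098;  v_1 ≈ (0.8507, -0.5257)


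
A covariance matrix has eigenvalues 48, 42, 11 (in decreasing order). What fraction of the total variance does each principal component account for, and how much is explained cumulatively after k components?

Step 1 — total variance = trace(Sigma) = Σ λ_i = 48 + 42 + 11 = 101.

Step 2 — fraction explained by component i = λ_i / Σ λ:
  PC1: 48/101 = 0.4752
  PC2: 42/101 = 0.4158
  PC3: 11/101 = 0.1089

Step 3 — cumulative fraction after k components = (λ_1 + ... + λ_k) / Σ λ:
  k = 1: 48/101 = 0.4752
  k = 2: (48 + 42)/101 = 90/101 = 0.8911
  k = 3: (48 + 42 + 11)/101 = 101/101 = 1

Summary (fraction, with percent):

explained: PC1 0.4752 (47.52%), PC2 0.4158 (41.58%), PC3 0.1089 (10.89%);  cumulative: 0.4752, 0.8911, 1


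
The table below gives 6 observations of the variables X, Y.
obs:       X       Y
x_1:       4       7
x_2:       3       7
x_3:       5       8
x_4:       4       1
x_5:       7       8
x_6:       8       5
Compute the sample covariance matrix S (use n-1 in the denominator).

Step 1 — column means:
  mean(X) = (4 + 3 + 5 + 4 + 7 + 8) / 6 = 31/6 = 5.1667
  mean(Y) = (7 + 7 + 8 + 1 + 8 + 5) / 6 = 36/6 = 6

Step 2 — sample covariance S[i,j] = (1/(n-1)) · Σ_k (x_{k,i} - mean_i) · (x_{k,j} - mean_j), with n-1 = 5.
  S[X,X] = ((-1.1667)·(-1.1667) + (-2.1667)·(-2.1667) + (-0.1667)·(-0.1667) + (-1.1667)·(-1.1667) + (1.8333)·(1.8333) + (2.8333)·(2.8333)) / 5 = 18.8333/5 = 3.7667
  S[X,Y] = ((-1.1667)·(1) + (-2.1667)·(1) + (-0.1667)·(2) + (-1.1667)·(-5) + (1.8333)·(2) + (2.8333)·(-1)) / 5 = 3/5 = 0.6
  S[Y,Y] = ((1)·(1) + (1)·(1) + (2)·(2) + (-5)·(-5) + (2)·(2) + (-1)·(-1)) / 5 = 36/5 = 7.2

S is symmetric (S[j,i] = S[i,j]). Assembling:

S = [[3.7667, 0.6],
 [0.6, 7.2]]


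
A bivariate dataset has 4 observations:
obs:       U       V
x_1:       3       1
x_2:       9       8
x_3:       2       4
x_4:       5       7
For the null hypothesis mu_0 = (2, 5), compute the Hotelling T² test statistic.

Step 1 — sample mean vector:
  mean(U) = (3 + 9 + 2 + 5) / 4 = 19/4 = 4.75
  mean(V) = (1 + 8 + 4 + 7) / 4 = 20/4 = 5
  x̄ = (4.75, 5),  deviation x̄ - mu_0 = (4.75, 5) - (2, 5) = (2.75, 0).

Step 2 — sample covariance matrix, S[i,j] = (1/(n-1)) · Σ_k (x_{k,i} - mean_i) · (x_{k,j} - mean_j), divisor n-1 = 3:
  S[U,U] = ((-1.75)·(-1.75) + (4.25)·(4.25) + (-2.75)·(-2.75) + (0.25)·(0.25)) / 3 = 28.75/3 = 9.5833
  S[U,V] = ((-1.75)·(-4) + (4.25)·(3) + (-2.75)·(-1) + (0.25)·(2)) / 3 = 23/3 = 7.6667
  S[V,V] = ((-4)·(-4) + (3)·(3) + (-1)·(-1) + (2)·(2)) / 3 = 30/3 = 10
  S = [[9.5833, 7.6667],
 [7.6667, 10]].

Step 3 — invert S. det(S) = 9.5833·10 - (7.6667)² = 37.0556.
  S^{-1} = (1/det) · [[d, -b], [-b, a]] = [[0.2699, -0.2069],
 [-0.2069, 0.2586]].

Step 4 — quadratic form (x̄ - mu_0)^T · S^{-1} · (x̄ - mu_0):
  S^{-1} · (x̄ - mu_0) = (0.7421, -0.569),
  (x̄ - mu_0)^T · [...] = (2.75)·(0.7421) + (0)·(-0.569) = 2.0409.

Step 5 — scale by n: T² = 4 · 2.0409 = 8.1634.

T² ≈ 8.1634


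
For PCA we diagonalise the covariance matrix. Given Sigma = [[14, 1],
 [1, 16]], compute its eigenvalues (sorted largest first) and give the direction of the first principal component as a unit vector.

Step 1 — characteristic polynomial of 2×2 Sigma:
  det(Sigma - λI) = λ² - trace · λ + det = 0.
  trace = 14 + 16 = 30, det = 14·16 - (1)² = 223.
Step 2 — discriminant:
  Δ = trace² - 4·det = 900 - 892 = 8.
Step 3 — eigenvalues:
  λ = (trace ± √Δ)/2 = (30 ± 2.8284)/2,
  λ_1 = 16.4142,  λ_2 = 13.5858.

Step 4 — unit eigenvector for λ_1: solve (Sigma - λ_1 I)v = 0. First row:
  (14 - 16.4142)·v_x + (1)·v_y = 0, i.e. (-2.4142)·v_x + (1)·v_y = 0,
  so v ∝ (b, λ_1 - a) = (1, 2.4142) = u.
  ||u|| = √((1)² + (2.4142)²) = √(6.8284) ≈ 2.6131,
  v_1 = u/||u|| ≈ (0.3827, 0.9239) (||v_1|| = 1).

λ_1 = 16.4142,  λ_2 = 13.5858;  v_1 ≈ (0.3827, 0.9239)


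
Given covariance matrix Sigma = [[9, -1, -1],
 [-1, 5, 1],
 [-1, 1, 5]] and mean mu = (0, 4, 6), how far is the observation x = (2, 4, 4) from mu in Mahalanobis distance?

Step 1 — centre the observation: (x - mu) = (2, 0, -2).

Step 2 — invert Sigma (cofactor / det for 3×3, or solve directly):
  Sigma^{-1} = [[0.1154, 0.0192, 0.0192],
 [0.0192, 0.2115, -0.0385],
 [0.0192, -0.0385, 0.2115]].

Step 3 — form the quadratic (x - mu)^T · Sigma^{-1} · (x - mu):
  Sigma^{-1} · (x - mu) = (0.1923, 0.1154, -0.3846).
  (x - mu)^T · [Sigma^{-1} · (x - mu)] = (2)·(0.1923) + (0)·(0.1154) + (-2)·(-0.3846) = 1.1538.

Step 4 — take square root: d = √(1.1538) ≈ 1.0742.

d(x, mu) = √(1.1538) ≈ 1.0742


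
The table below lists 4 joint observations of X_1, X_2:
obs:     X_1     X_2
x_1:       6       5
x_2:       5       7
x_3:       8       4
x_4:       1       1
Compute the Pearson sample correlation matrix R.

Step 1 — column means:
  mean(X_1) = (6 + 5 + 8 + 1) / 4 = 20/4 = 5
  mean(X_2) = (5 + 7 + 4 + 1) / 4 = 17/4 = 4.25

Step 2 — sample variances and covariances s[i,j] = (1/(n-1)) · Σ_k (x_{k,i} - mean_i) · (x_{k,j} - mean_j), with n-1 = 3:
  s[X_1,X_1] = ((1)·(1) + (0)·(0) + (3)·(3) + (-4)·(-4)) / 3 = 26/3 = 8.6667
  s[X_1,X_2] = ((1)·(0.75) + (0)·(2.75) + (3)·(-0.25) + (-4)·(-3.25)) / 3 = 13/3 = 4.3333
  s[X_2,X_2] = ((0.75)·(0.75) + (2.75)·(2.75) + (-0.25)·(-0.25) + (-3.25)·(-3.25)) / 3 = 18.75/3 = 6.25
  Sample standard deviations s_i = √(s[i,i]):
  s(X_1) = √(8.6667) = 2.9439
  s(X_2) = √(6.25) = 2.5

Step 3 — r_{ij} = s_{ij} / (s_i · s_j):
  r[X_1,X_1] = 1 (diagonal).
  r[X_1,X_2] = 4.3333 / (2.9439 · 2.5) = 4.3333 / 7.3598 = 0.5888
  r[X_2,X_2] = 1 (diagonal).

R is symmetric with unit diagonal. Assembling:

R = [[1, 0.5888],
 [0.5888, 1]]


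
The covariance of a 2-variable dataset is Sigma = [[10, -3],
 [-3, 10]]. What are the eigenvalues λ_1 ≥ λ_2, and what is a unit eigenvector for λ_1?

Step 1 — characteristic polynomial of 2×2 Sigma:
  det(Sigma - λI) = λ² - trace · λ + det = 0.
  trace = 10 + 10 = 20, det = 10·10 - (-3)² = 91.
Step 2 — discriminant:
  Δ = trace² - 4·det = 400 - 364 = 36.
Step 3 — eigenvalues:
  λ = (trace ± √Δ)/2 = (20 ± 6)/2,
  λ_1 = 13,  λ_2 = 7.

Step 4 — unit eigenvector for λ_1: solve (Sigma - λ_1 I)v = 0. First row:
  (10 - 13)·v_x + (-3)·v_y = 0, i.e. (-3)·v_x + (-3)·v_y = 0,
  so v ∝ (b, λ_1 - a) = (-3, 3); multiply by -1 so the first entry is positive: u = (3, -3).
  ||u|| = √((3)² + (-3)²) = √(18) ≈ 4.2426,
  v_1 = u/||u|| ≈ (0.7071, -0.7071) (||v_1|| = 1).

λ_1 = 13,  λ_2 = 7;  v_1 ≈ (0.7071, -0.7071)


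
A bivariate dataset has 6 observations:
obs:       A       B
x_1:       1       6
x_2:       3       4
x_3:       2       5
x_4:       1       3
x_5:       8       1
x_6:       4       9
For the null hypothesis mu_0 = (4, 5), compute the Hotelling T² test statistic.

Step 1 — sample mean vector:
  mean(A) = (1 + 3 + 2 + 1 + 8 + 4) / 6 = 19/6 = 3.1667
  mean(B) = (6 + 4 + 5 + 3 + 1 + 9) / 6 = 28/6 = 4.6667
  x̄ = (3.1667, 4.6667),  deviation x̄ - mu_0 = (3.1667, 4.6667) - (4, 5) = (-0.8333, -0.3333).

Step 2 — sample covariance matrix, S[i,j] = (1/(n-1)) · Σ_k (x_{k,i} - mean_i) · (x_{k,j} - mean_j), divisor n-1 = 5:
  S[A,A] = ((-2.1667)·(-2.1667) + (-0.1667)·(-0.1667) + (-1.1667)·(-1.1667) + (-2.1667)·(-2.1667) + (4.8333)·(4.8333) + (0.8333)·(0.8333)) / 5 = 34.8333/5 = 6.9667
  S[A,B] = ((-2.1667)·(1.3333) + (-0.1667)·(-0.6667) + (-1.1667)·(0.3333) + (-2.1667)·(-1.6667) + (4.8333)·(-3.6667) + (0.8333)·(4.3333)) / 5 = -13.6667/5 = -2.7333
  S[B,B] = ((1.3333)·(1.3333) + (-0.6667)·(-0.6667) + (0.3333)·(0.3333) + (-1.6667)·(-1.6667) + (-3.6667)·(-3.6667) + (4.3333)·(4.3333)) / 5 = 37.3333/5 = 7.4667
  S = [[6.9667, -2.7333],
 [-2.7333, 7.4667]].

Step 3 — invert S. det(S) = 6.9667·7.4667 - (-2.7333)² = 44.5467.
  S^{-1} = (1/det) · [[d, -b], [-b, a]] = [[0.1676, 0.0614],
 [0.0614, 0.1564]].

Step 4 — quadratic form (x̄ - mu_0)^T · S^{-1} · (x̄ - mu_0):
  S^{-1} · (x̄ - mu_0) = (-0.1601, -0.1033),
  (x̄ - mu_0)^T · [...] = (-0.8333)·(-0.1601) + (-0.3333)·(-0.1033) = 0.1679.

Step 5 — scale by n: T² = 6 · 0.1679 = 1.0072.

T² ≈ 1.0072


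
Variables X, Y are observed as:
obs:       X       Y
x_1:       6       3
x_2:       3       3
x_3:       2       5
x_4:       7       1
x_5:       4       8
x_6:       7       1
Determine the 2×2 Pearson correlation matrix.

Step 1 — column means:
  mean(X) = (6 + 3 + 2 + 7 + 4 + 7) / 6 = 29/6 = 4.8333
  mean(Y) = (3 + 3 + 5 + 1 + 8 + 1) / 6 = 21/6 = 3.5

Step 2 — sample variances and covariances s[i,j] = (1/(n-1)) · Σ_k (x_{k,i} - mean_i) · (x_{k,j} - mean_j), with n-1 = 5:
  s[X,X] = ((1.1667)·(1.1667) + (-1.8333)·(-1.8333) + (-2.8333)·(-2.8333) + (2.1667)·(2.1667) + (-0.8333)·(-0.8333) + (2.1667)·(2.1667)) / 5 = 22.8333/5 = 4.5667
  s[X,Y] = ((1.1667)·(-0.5) + (-1.8333)·(-0.5) + (-2.8333)·(1.5) + (2.1667)·(-2.5) + (-0.8333)·(4.5) + (2.1667)·(-2.5)) / 5 = -18.5/5 = -3.7
  s[Y,Y] = ((-0.5)·(-0.5) + (-0.5)·(-0.5) + (1.5)·(1.5) + (-2.5)·(-2.5) + (4.5)·(4.5) + (-2.5)·(-2.5)) / 5 = 35.5/5 = 7.1
  Sample standard deviations s_i = √(s[i,i]):
  s(X) = √(4.5667) = 2.137
  s(Y) = √(7.1) = 2.6646

Step 3 — r_{ij} = s_{ij} / (s_i · s_j):
  r[X,X] = 1 (diagonal).
  r[X,Y] = -3.7 / (2.137 · 2.6646) = -3.7 / 5.6941 = -0.6498
  r[Y,Y] = 1 (diagonal).

R is symmetric with unit diagonal. Assembling:

R = [[1, -0.6498],
 [-0.6498, 1]]


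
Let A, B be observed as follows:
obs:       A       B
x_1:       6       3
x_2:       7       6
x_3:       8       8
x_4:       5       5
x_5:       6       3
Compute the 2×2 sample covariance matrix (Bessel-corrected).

Step 1 — column means:
  mean(A) = (6 + 7 + 8 + 5 + 6) / 5 = 32/5 = 6.4
  mean(B) = (3 + 6 + 8 + 5 + 3) / 5 = 25/5 = 5

Step 2 — sample covariance S[i,j] = (1/(n-1)) · Σ_k (x_{k,i} - mean_i) · (x_{k,j} - mean_j), with n-1 = 4.
  S[A,A] = ((-0.4)·(-0.4) + (0.6)·(0.6) + (1.6)·(1.6) + (-1.4)·(-1.4) + (-0.4)·(-0.4)) / 4 = 5.2/4 = 1.3
  S[A,B] = ((-0.4)·(-2) + (0.6)·(1) + (1.6)·(3) + (-1.4)·(0) + (-0.4)·(-2)) / 4 = 7/4 = 1.75
  S[B,B] = ((-2)·(-2) + (1)·(1) + (3)·(3) + (0)·(0) + (-2)·(-2)) / 4 = 18/4 = 4.5

S is symmetric (S[j,i] = S[i,j]). Assembling:

S = [[1.3, 1.75],
 [1.75, 4.5]]


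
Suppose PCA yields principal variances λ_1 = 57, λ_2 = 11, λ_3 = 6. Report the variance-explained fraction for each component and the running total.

Step 1 — total variance = trace(Sigma) = Σ λ_i = 57 + 11 + 6 = 74.

Step 2 — fraction explained by component i = λ_i / Σ λ:
  PC1: 57/74 = 0.7703
  PC2: 11/74 = 0.1486
  PC3: 6/74 = 0.0811

Step 3 — cumulative fraction after k components = (λ_1 + ... + λ_k) / Σ λ:
  k = 1: 57/74 = 0.7703
  k = 2: (57 + 11)/74 = 68/74 = 0.9189
  k = 3: (57 + 11 + 6)/74 = 74/74 = 1

Summary (fraction, with percent):

explained: PC1 0.7703 (77.03%), PC2 0.1486 (14.86%), PC3 0.0811 (8.11%);  cumulative: 0.7703, 0.9189, 1


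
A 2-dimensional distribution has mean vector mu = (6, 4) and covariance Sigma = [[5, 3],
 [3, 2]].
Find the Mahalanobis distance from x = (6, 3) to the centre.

Step 1 — centre the observation: (x - mu) = (0, -1).

Step 2 — invert Sigma. det(Sigma) = 5·2 - (3)² = 1.
  Sigma^{-1} = (1/det) · [[d, -b], [-b, a]] = [[2, -3],
 [-3, 5]].

Step 3 — form the quadratic (x - mu)^T · Sigma^{-1} · (x - mu):
  Sigma^{-1} · (x - mu) = (3, -5).
  (x - mu)^T · [Sigma^{-1} · (x - mu)] = (0)·(3) + (-1)·(-5) = 5.

Step 4 — take square root: d = √(5) ≈ 2.2361.

d(x, mu) = √(5) ≈ 2.2361


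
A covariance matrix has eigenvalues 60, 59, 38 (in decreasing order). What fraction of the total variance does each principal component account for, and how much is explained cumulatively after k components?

Step 1 — total variance = trace(Sigma) = Σ λ_i = 60 + 59 + 38 = 157.

Step 2 — fraction explained by component i = λ_i / Σ λ:
  PC1: 60/157 = 0.3822
  PC2: 59/157 = 0.3758
  PC3: 38/157 = 0.242

Step 3 — cumulative fraction after k components = (λ_1 + ... + λ_k) / Σ λ:
  k = 1: 60/157 = 0.3822
  k = 2: (60 + 59)/157 = 119/157 = 0.758
  k = 3: (60 + 59 + 38)/157 = 157/157 = 1

Summary (fraction, with percent):

explained: PC1 0.3822 (38.22%), PC2 0.3758 (37.58%), PC3 0.242 (24.2%);  cumulative: 0.3822, 0.758, 1


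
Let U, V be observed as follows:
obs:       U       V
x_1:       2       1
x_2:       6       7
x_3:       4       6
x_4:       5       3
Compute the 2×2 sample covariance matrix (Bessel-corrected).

Step 1 — column means:
  mean(U) = (2 + 6 + 4 + 5) / 4 = 17/4 = 4.25
  mean(V) = (1 + 7 + 6 + 3) / 4 = 17/4 = 4.25

Step 2 — sample covariance S[i,j] = (1/(n-1)) · Σ_k (x_{k,i} - mean_i) · (x_{k,j} - mean_j), with n-1 = 3.
  S[U,U] = ((-2.25)·(-2.25) + (1.75)·(1.75) + (-0.25)·(-0.25) + (0.75)·(0.75)) / 3 = 8.75/3 = 2.9167
  S[U,V] = ((-2.25)·(-3.25) + (1.75)·(2.75) + (-0.25)·(1.75) + (0.75)·(-1.25)) / 3 = 10.75/3 = 3.5833
  S[V,V] = ((-3.25)·(-3.25) + (2.75)·(2.75) + (1.75)·(1.75) + (-1.25)·(-1.25)) / 3 = 22.75/3 = 7.5833

S is symmetric (S[j,i] = S[i,j]). Assembling:

S = [[2.9167, 3.5833],
 [3.5833, 7.5833]]


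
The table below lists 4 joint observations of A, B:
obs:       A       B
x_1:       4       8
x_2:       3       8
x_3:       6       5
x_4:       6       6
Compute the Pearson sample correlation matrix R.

Step 1 — column means:
  mean(A) = (4 + 3 + 6 + 6) / 4 = 19/4 = 4.75
  mean(B) = (8 + 8 + 5 + 6) / 4 = 27/4 = 6.75

Step 2 — sample variances and covariances s[i,j] = (1/(n-1)) · Σ_k (x_{k,i} - mean_i) · (x_{k,j} - mean_j), with n-1 = 3:
  s[A,A] = ((-0.75)·(-0.75) + (-1.75)·(-1.75) + (1.25)·(1.25) + (1.25)·(1.25)) / 3 = 6.75/3 = 2.25
  s[A,B] = ((-0.75)·(1.25) + (-1.75)·(1.25) + (1.25)·(-1.75) + (1.25)·(-0.75)) / 3 = -6.25/3 = -2.0833
  s[B,B] = ((1.25)·(1.25) + (1.25)·(1.25) + (-1.75)·(-1.75) + (-0.75)·(-0.75)) / 3 = 6.75/3 = 2.25
  Sample standard deviations s_i = √(s[i,i]):
  s(A) = √(2.25) = 1.5
  s(B) = √(2.25) = 1.5

Step 3 — r_{ij} = s_{ij} / (s_i · s_j):
  r[A,A] = 1 (diagonal).
  r[A,B] = -2.0833 / (1.5 · 1.5) = -2.0833 / 2.25 = -0.9259
  r[B,B] = 1 (diagonal).

R is symmetric with unit diagonal. Assembling:

R = [[1, -0.9259],
 [-0.9259, 1]]


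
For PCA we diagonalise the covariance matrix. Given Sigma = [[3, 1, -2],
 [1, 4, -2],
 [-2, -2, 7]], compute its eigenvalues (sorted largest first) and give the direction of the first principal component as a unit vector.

Step 1 — characteristic polynomial p(λ) = det(λI - Sigma) = λ³ - tr·λ² + c_1·λ - det, where tr = trace, c_1 = sum of the principal 2×2 minors, det = det(Sigma):
  tr = 3 + 4 + 7 = 14,
  c_1 = (3·4 - (1)²) + (3·7 - (-2)²) + (4·7 - (-2)²) = 11 + 17 + 24 = 52,
  det = 3·(4·7 - (-2)²) - (1)·((1)·7 - (-2)·(-2)) + (-2)·((1)·(-2) - 4·(-2)) = 3·(24) - (1)·(3) + (-2)·(6) = 57.
  So p(λ) = λ³ - 14λ² + 52λ - 57.
Step 2 — look for an integer root (rational root theorem: any rational root is an integer divisor of 57). Testing λ = 3:
  p(3) = 27 - 126 + 156 - 57 = 0  ✓
  Dividing out (λ - 3): p(λ) = (λ - 3)(λ² - 11λ + 19).
Step 3 — remaining eigenvalues from the quadratic λ² - 11λ + 19 = 0:
  Δ = 11² - 4·19 = 121 - 76 = 45,  λ = (11 ± √45)/2 = (11 ± 6.7082)/2 ≈ 8.8541 or 2.1459.
  Sorted: λ_1 = 8.8541,  λ_2 = 3,  λ_3 = 2.1459  (check: sum = 14 = tr ✓).

Step 4 — unit eigenvector for λ_1 ≈ 8.8541: v spans the null space of (Sigma - λ_1 I), whose rows are
  r_1 = (-5.8541, 1, -2),  r_2 = (1, -4.8541, -2),  r_3 = (-2, -2, -1.8541).
  v is orthogonal to every row, so take v ∝ r_1 × r_2 = ((1)·(-2) - (-2)·(-4.8541), (-2)·(1) - (-5.8541)·(-2), (-5.8541)·(-4.8541) - (1)·(1)) ≈ (-11.7082, -13.7082, 27.4164).
  Rescale (multiply by -1 so the first nonzero entry is positive): u = (11.7082, 13.7082, -27.4164).
  ||u|| = √((11.7082)² + (13.7082)² + (-27.4164)²) = √(1076.6563) ≈ 32.8124,  v_1 = u/||u|| ≈ (0.3568, 0.4178, -0.8355) (||v_1|| = 1).

λ_1 = 8.8541,  λ_2 = 3,  λ_3 = 2.1459;  v_1 ≈ (0.3568, 0.4178, -0.8355)


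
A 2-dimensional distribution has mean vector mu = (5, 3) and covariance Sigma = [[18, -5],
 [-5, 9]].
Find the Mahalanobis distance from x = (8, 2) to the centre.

Step 1 — centre the observation: (x - mu) = (3, -1).

Step 2 — invert Sigma. det(Sigma) = 18·9 - (-5)² = 137.
  Sigma^{-1} = (1/det) · [[d, -b], [-b, a]] = [[0.0657, 0.0365],
 [0.0365, 0.1314]].

Step 3 — form the quadratic (x - mu)^T · Sigma^{-1} · (x - mu):
  Sigma^{-1} · (x - mu) = (0.1606, -0.0219).
  (x - mu)^T · [Sigma^{-1} · (x - mu)] = (3)·(0.1606) + (-1)·(-0.0219) = 0.5036.

Step 4 — take square root: d = √(0.5036) ≈ 0.7097.

d(x, mu) = √(0.5036) ≈ 0.7097


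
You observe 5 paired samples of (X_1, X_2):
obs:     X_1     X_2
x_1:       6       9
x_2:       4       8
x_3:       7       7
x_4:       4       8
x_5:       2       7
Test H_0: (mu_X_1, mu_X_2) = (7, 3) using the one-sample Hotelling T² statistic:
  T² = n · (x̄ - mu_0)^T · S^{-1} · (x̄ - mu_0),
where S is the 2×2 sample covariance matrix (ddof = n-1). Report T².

Step 1 — sample mean vector:
  mean(X_1) = (6 + 4 + 7 + 4 + 2) / 5 = 23/5 = 4.6
  mean(X_2) = (9 + 8 + 7 + 8 + 7) / 5 = 39/5 = 7.8
  x̄ = (4.6, 7.8),  deviation x̄ - mu_0 = (4.6, 7.8) - (7, 3) = (-2.4, 4.8).

Step 2 — sample covariance matrix, S[i,j] = (1/(n-1)) · Σ_k (x_{k,i} - mean_i) · (x_{k,j} - mean_j), divisor n-1 = 4:
  S[X_1,X_1] = ((1.4)·(1.4) + (-0.6)·(-0.6) + (2.4)·(2.4) + (-0.6)·(-0.6) + (-2.6)·(-2.6)) / 4 = 15.2/4 = 3.8
  S[X_1,X_2] = ((1.4)·(1.2) + (-0.6)·(0.2) + (2.4)·(-0.8) + (-0.6)·(0.2) + (-2.6)·(-0.8)) / 4 = 1.6/4 = 0.4
  S[X_2,X_2] = ((1.2)·(1.2) + (0.2)·(0.2) + (-0.8)·(-0.8) + (0.2)·(0.2) + (-0.8)·(-0.8)) / 4 = 2.8/4 = 0.7
  S = [[3.8, 0.4],
 [0.4, 0.7]].

Step 3 — invert S. det(S) = 3.8·0.7 - (0.4)² = 2.5.
  S^{-1} = (1/det) · [[d, -b], [-b, a]] = [[0.28, -0.16],
 [-0.16, 1.52]].

Step 4 — quadratic form (x̄ - mu_0)^T · S^{-1} · (x̄ - mu_0):
  S^{-1} · (x̄ - mu_0) = (-1.44, 7.68),
  (x̄ - mu_0)^T · [...] = (-2.4)·(-1.44) + (4.8)·(7.68) = 40.32.

Step 5 — scale by n: T² = 5 · 40.32 = 201.6.

T² ≈ 201.6


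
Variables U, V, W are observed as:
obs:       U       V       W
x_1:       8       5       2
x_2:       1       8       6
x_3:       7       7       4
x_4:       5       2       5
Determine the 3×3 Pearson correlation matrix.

Step 1 — column means:
  mean(U) = (8 + 1 + 7 + 5) / 4 = 21/4 = 5.25
  mean(V) = (5 + 8 + 7 + 2) / 4 = 22/4 = 5.5
  mean(W) = (2 + 6 + 4 + 5) / 4 = 17/4 = 4.25

Step 2 — sample variances and covariances s[i,j] = (1/(n-1)) · Σ_k (x_{k,i} - mean_i) · (x_{k,j} - mean_j), with n-1 = 3:
  s[U,U] = ((2.75)·(2.75) + (-4.25)·(-4.25) + (1.75)·(1.75) + (-0.25)·(-0.25)) / 3 = 28.75/3 = 9.5833
  s[U,V] = ((2.75)·(-0.5) + (-4.25)·(2.5) + (1.75)·(1.5) + (-0.25)·(-3.5)) / 3 = -8.5/3 = -2.8333
  s[U,W] = ((2.75)·(-2.25) + (-4.25)·(1.75) + (1.75)·(-0.25) + (-0.25)·(0.75)) / 3 = -14.25/3 = -4.75
  s[V,V] = ((-0.5)·(-0.5) + (2.5)·(2.5) + (1.5)·(1.5) + (-3.5)·(-3.5)) / 3 = 21/3 = 7
  s[V,W] = ((-0.5)·(-2.25) + (2.5)·(1.75) + (1.5)·(-0.25) + (-3.5)·(0.75)) / 3 = 2.5/3 = 0.8333
  s[W,W] = ((-2.25)·(-2.25) + (1.75)·(1.75) + (-0.25)·(-0.25) + (0.75)·(0.75)) / 3 = 8.75/3 = 2.9167
  Sample standard deviations s_i = √(s[i,i]):
  s(U) = √(9.5833) = 3.0957
  s(V) = √(7) = 2.6458
  s(W) = √(2.9167) = 1.7078

Step 3 — r_{ij} = s_{ij} / (s_i · s_j):
  r[U,U] = 1 (diagonal).
  r[U,V] = -2.8333 / (3.0957 · 2.6458) = -2.8333 / 8.1904 = -0.3459
  r[U,W] = -4.75 / (3.0957 · 1.7078) = -4.75 / 5.2869 = -0.8984
  r[V,V] = 1 (diagonal).
  r[V,W] = 0.8333 / (2.6458 · 1.7078) = 0.8333 / 4.5185 = 0.1844
  r[W,W] = 1 (diagonal).

R is symmetric with unit diagonal. Assembling:

R = [[1, -0.3459, -0.8984],
 [-0.3459, 1, 0.1844],
 [-0.8984, 0.1844, 1]]


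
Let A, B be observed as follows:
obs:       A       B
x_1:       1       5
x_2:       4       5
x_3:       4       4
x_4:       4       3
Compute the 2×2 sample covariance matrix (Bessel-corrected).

Step 1 — column means:
  mean(A) = (1 + 4 + 4 + 4) / 4 = 13/4 = 3.25
  mean(B) = (5 + 5 + 4 + 3) / 4 = 17/4 = 4.25

Step 2 — sample covariance S[i,j] = (1/(n-1)) · Σ_k (x_{k,i} - mean_i) · (x_{k,j} - mean_j), with n-1 = 3.
  S[A,A] = ((-2.25)·(-2.25) + (0.75)·(0.75) + (0.75)·(0.75) + (0.75)·(0.75)) / 3 = 6.75/3 = 2.25
  S[A,B] = ((-2.25)·(0.75) + (0.75)·(0.75) + (0.75)·(-0.25) + (0.75)·(-1.25)) / 3 = -2.25/3 = -0.75
  S[B,B] = ((0.75)·(0.75) + (0.75)·(0.75) + (-0.25)·(-0.25) + (-1.25)·(-1.25)) / 3 = 2.75/3 = 0.9167

S is symmetric (S[j,i] = S[i,j]). Assembling:

S = [[2.25, -0.75],
 [-0.75, 0.9167]]


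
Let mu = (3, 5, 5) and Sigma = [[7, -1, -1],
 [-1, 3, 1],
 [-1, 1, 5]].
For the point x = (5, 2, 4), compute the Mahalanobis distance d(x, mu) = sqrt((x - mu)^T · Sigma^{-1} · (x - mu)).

Step 1 — centre the observation: (x - mu) = (2, -3, -1).

Step 2 — invert Sigma (cofactor / det for 3×3, or solve directly):
  Sigma^{-1} = [[0.1522, 0.0435, 0.0217],
 [0.0435, 0.3696, -0.0652],
 [0.0217, -0.0652, 0.2174]].

Step 3 — form the quadratic (x - mu)^T · Sigma^{-1} · (x - mu):
  Sigma^{-1} · (x - mu) = (0.1522, -0.9565, 0.0217).
  (x - mu)^T · [Sigma^{-1} · (x - mu)] = (2)·(0.1522) + (-3)·(-0.9565) + (-1)·(0.0217) = 3.1522.

Step 4 — take square root: d = √(3.1522) ≈ 1.7754.

d(x, mu) = √(3.1522) ≈ 1.7754


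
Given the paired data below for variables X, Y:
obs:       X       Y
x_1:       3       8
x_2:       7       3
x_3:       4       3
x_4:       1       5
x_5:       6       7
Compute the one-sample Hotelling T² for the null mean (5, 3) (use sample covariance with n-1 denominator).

Step 1 — sample mean vector:
  mean(X) = (3 + 7 + 4 + 1 + 6) / 5 = 21/5 = 4.2
  mean(Y) = (8 + 3 + 3 + 5 + 7) / 5 = 26/5 = 5.2
  x̄ = (4.2, 5.2),  deviation x̄ - mu_0 = (4.2, 5.2) - (5, 3) = (-0.8, 2.2).

Step 2 — sample covariance matrix, S[i,j] = (1/(n-1)) · Σ_k (x_{k,i} - mean_i) · (x_{k,j} - mean_j), divisor n-1 = 4:
  S[X,X] = ((-1.2)·(-1.2) + (2.8)·(2.8) + (-0.2)·(-0.2) + (-3.2)·(-3.2) + (1.8)·(1.8)) / 4 = 22.8/4 = 5.7
  S[X,Y] = ((-1.2)·(2.8) + (2.8)·(-2.2) + (-0.2)·(-2.2) + (-3.2)·(-0.2) + (1.8)·(1.8)) / 4 = -5.2/4 = -1.3
  S[Y,Y] = ((2.8)·(2.8) + (-2.2)·(-2.2) + (-2.2)·(-2.2) + (-0.2)·(-0.2) + (1.8)·(1.8)) / 4 = 20.8/4 = 5.2
  S = [[5.7, -1.3],
 [-1.3, 5.2]].

Step 3 — invert S. det(S) = 5.7·5.2 - (-1.3)² = 27.95.
  S^{-1} = (1/det) · [[d, -b], [-b, a]] = [[0.186, 0.0465],
 [0.0465, 0.2039]].

Step 4 — quadratic form (x̄ - mu_0)^T · S^{-1} · (x̄ - mu_0):
  S^{-1} · (x̄ - mu_0) = (-0.0465, 0.4114),
  (x̄ - mu_0)^T · [...] = (-0.8)·(-0.0465) + (2.2)·(0.4114) = 0.9424.

Step 5 — scale by n: T² = 5 · 0.9424 = 4.712.

T² ≈ 4.712


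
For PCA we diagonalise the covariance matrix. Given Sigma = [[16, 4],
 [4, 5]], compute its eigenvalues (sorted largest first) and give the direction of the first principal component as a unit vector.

Step 1 — characteristic polynomial of 2×2 Sigma:
  det(Sigma - λI) = λ² - trace · λ + det = 0.
  trace = 16 + 5 = 21, det = 16·5 - (4)² = 64.
Step 2 — discriminant:
  Δ = trace² - 4·det = 441 - 256 = 185.
Step 3 — eigenvalues:
  λ = (trace ± √Δ)/2 = (21 ± 13.6015)/2,
  λ_1 = 17.3007,  λ_2 = 3.6993.

Step 4 — unit eigenvector for λ_1: solve (Sigma - λ_1 I)v = 0. First row:
  (16 - 17.3007)·v_x + (4)·v_y = 0, i.e. (-1.3007)·v_x + (4)·v_y = 0,
  so v ∝ (b, λ_1 - a) = (4, 1.3007) = u.
  ||u|| = √((4)² + (1.3007)²) = √(17.6919) ≈ 4.2062,
  v_1 = u/||u|| ≈ (0.951, 0.3092) (||v_1|| = 1).

λ_1 = 17.3007,  λ_2 = 3.6993;  v_1 ≈ (0.951, 0.3092)
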